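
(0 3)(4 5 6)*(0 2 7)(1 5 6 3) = (0 1 5 3 2 7)(4 6)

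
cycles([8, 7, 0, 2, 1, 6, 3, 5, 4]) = (0 8 4 1 7 5 6 3 2)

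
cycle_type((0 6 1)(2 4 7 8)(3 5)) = 2.3.4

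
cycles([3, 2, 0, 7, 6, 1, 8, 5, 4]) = (0 3 7 5 1 2) (4 6 8) 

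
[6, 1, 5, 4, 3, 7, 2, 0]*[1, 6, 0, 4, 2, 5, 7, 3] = [7, 6, 5, 2, 4, 3, 0, 1]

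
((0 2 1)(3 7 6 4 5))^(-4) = (0 1 2)(3 7 6 4 5)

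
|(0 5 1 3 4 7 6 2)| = 8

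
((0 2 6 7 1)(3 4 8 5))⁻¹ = (0 1 7 6 2)(3 5 8 4)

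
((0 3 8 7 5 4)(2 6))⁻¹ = (0 4 5 7 8 3)(2 6)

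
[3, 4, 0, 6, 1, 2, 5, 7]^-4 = [3, 1, 0, 6, 4, 2, 5, 7]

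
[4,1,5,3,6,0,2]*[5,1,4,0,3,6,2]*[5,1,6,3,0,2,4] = [3,1,4,5,6,2,0]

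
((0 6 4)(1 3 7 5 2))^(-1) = (0 4 6)(1 2 5 7 3)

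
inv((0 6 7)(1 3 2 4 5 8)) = (0 7 6)(1 8 5 4 2 3)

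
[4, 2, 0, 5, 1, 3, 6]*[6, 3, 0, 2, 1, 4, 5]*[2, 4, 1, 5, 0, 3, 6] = [4, 2, 6, 0, 5, 1, 3]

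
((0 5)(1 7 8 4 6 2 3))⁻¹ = (0 5)(1 3 2 6 4 8 7)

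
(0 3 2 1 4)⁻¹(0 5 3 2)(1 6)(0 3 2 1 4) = (1 3 5 2)(4 6)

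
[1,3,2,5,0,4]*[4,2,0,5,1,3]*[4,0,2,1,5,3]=[2,3,4,1,5,0]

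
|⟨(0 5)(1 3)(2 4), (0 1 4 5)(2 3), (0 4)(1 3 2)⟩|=720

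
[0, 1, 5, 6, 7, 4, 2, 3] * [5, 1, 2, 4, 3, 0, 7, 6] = [5, 1, 0, 7, 6, 3, 2, 4]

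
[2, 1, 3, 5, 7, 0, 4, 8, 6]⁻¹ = [5, 1, 0, 2, 6, 3, 8, 4, 7]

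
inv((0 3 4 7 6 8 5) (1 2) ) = (0 5 8 6 7 4 3) (1 2) 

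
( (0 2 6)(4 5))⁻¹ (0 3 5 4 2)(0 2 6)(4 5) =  (2 3 4 5 6)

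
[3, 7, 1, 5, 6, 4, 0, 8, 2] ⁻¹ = [6, 2, 8, 0, 5, 3, 4, 1, 7] 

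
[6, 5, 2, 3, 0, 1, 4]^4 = [6, 1, 2, 3, 0, 5, 4]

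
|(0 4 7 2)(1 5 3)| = 12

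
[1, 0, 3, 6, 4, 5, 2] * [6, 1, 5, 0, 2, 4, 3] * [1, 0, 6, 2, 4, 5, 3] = [0, 3, 1, 2, 6, 4, 5]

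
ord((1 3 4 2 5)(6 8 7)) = 15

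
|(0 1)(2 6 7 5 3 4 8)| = 14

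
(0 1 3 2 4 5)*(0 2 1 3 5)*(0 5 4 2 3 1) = (0 1 4 5 3)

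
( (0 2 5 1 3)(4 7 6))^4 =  (0 3 1 5 2)(4 7 6)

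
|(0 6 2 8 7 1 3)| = 7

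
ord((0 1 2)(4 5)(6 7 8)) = 6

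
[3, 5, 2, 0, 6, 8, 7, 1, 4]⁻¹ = [3, 7, 2, 0, 8, 1, 4, 6, 5]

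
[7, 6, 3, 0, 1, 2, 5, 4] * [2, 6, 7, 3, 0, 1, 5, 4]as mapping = [0→4, 1→5, 2→3, 3→2, 4→6, 5→7, 6→1, 7→0]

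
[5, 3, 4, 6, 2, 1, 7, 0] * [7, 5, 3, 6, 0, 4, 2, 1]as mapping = [0→4, 1→6, 2→0, 3→2, 4→3, 5→5, 6→1, 7→7]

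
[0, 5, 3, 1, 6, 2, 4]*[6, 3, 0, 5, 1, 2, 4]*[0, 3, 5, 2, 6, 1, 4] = [4, 5, 1, 2, 6, 0, 3] 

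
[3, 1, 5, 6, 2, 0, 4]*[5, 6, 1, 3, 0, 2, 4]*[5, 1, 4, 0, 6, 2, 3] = [0, 3, 4, 6, 1, 2, 5]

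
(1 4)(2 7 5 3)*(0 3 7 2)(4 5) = (0 3)(1 5 7 4)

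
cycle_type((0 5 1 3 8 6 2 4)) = 8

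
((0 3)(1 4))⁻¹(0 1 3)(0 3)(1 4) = (0 3 4)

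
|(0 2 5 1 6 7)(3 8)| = 6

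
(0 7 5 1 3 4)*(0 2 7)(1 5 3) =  (2 7 3 4)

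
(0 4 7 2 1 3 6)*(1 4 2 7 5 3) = (0 2 4 5 3 6)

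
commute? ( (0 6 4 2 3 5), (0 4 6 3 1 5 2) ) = no: (0 6 4 2 3 5)*(0 4 6 3 1 5 2) = (0 3 2 1 5 4), (0 4 6 3 1 5 2)*(0 6 4 2 3 5) = (0 2 6 5 3 1) 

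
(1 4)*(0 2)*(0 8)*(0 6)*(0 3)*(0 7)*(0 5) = (0 2 8 6 3 7 5)(1 4)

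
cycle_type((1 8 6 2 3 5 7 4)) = 8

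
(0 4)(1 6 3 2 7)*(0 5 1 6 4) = (1 4 5)(2 7 6 3)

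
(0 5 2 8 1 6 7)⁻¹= (0 7 6 1 8 2 5)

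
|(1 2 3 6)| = 4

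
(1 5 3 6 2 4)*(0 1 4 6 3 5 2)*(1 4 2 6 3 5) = (0 4 2 3 5 1 6)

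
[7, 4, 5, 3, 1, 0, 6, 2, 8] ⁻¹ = [5, 4, 7, 3, 1, 2, 6, 0, 8] 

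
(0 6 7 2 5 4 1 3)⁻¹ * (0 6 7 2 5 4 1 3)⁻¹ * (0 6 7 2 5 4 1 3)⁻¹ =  (0 4 7 3 5 6 1 2)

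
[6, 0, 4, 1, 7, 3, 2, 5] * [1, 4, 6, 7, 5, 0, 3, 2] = [3, 1, 5, 4, 2, 7, 6, 0]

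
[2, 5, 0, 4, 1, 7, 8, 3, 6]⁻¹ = [2, 4, 0, 7, 3, 1, 8, 5, 6]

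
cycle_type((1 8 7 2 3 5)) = 6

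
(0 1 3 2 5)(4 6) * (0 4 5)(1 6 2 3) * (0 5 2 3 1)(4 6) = (0 4 3 1)(2 5 6)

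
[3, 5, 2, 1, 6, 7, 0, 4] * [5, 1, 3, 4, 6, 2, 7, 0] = [4, 2, 3, 1, 7, 0, 5, 6]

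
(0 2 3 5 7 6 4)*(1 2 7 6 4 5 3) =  (0 7 4)(1 2)(5 6)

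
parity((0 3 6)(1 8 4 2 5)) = even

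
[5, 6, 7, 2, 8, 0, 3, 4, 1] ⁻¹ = [5, 8, 3, 6, 7, 0, 1, 2, 4] 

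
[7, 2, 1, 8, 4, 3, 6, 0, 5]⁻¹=[7, 2, 1, 5, 4, 8, 6, 0, 3]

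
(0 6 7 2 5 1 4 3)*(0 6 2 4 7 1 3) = (0 2 5 3 6 1 7 4)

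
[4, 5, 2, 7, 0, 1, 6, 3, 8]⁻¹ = [4, 5, 2, 7, 0, 1, 6, 3, 8]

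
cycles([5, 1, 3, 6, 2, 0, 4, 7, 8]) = (0 5)(2 3 6 4)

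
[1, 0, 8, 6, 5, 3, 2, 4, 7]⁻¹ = [1, 0, 6, 5, 7, 4, 3, 8, 2]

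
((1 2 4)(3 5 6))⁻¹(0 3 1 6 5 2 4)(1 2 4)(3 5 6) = (0 5 2 3 6 4 1)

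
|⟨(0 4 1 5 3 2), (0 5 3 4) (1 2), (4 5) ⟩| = 72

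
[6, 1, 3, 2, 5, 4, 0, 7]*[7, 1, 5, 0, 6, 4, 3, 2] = [3, 1, 0, 5, 4, 6, 7, 2]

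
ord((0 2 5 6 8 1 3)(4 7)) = 14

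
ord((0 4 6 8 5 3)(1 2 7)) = 6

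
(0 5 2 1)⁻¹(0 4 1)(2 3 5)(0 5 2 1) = (0 5 4)(1 3 2)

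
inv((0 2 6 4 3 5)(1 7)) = (0 5 3 4 6 2)(1 7)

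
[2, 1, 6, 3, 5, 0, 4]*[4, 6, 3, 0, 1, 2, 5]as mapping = [0→3, 1→6, 2→5, 3→0, 4→2, 5→4, 6→1]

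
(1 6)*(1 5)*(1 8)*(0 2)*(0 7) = (0 2 7)(1 6 5 8)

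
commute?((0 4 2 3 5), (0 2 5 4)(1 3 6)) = no:(0 4 2 3 5) * (0 2 5 4)(1 3 6) = (1 3 4 5 2 6), (0 2 5 4)(1 3 6) * (0 4 2 3 5) = (0 3 6 1 5 2)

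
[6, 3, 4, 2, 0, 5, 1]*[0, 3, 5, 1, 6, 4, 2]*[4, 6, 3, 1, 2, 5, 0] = [3, 6, 0, 5, 4, 2, 1]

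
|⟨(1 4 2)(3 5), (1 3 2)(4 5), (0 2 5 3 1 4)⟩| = 720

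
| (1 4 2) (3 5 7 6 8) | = 15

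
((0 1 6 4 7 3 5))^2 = (0 6 7 5 1 4 3)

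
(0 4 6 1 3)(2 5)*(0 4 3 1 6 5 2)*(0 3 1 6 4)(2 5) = (0 1 6 4 2 5 3)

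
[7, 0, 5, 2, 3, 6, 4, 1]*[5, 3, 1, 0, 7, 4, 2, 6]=[6, 5, 4, 1, 0, 2, 7, 3]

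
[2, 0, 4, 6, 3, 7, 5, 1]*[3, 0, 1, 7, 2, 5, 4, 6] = [1, 3, 2, 4, 7, 6, 5, 0]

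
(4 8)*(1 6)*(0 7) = (0 7)(1 6)(4 8)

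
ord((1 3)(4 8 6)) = 6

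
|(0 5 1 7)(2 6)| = 4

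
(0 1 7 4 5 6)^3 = (0 4)(1 5)(6 7)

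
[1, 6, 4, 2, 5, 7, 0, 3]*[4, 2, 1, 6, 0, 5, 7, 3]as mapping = [0→2, 1→7, 2→0, 3→1, 4→5, 5→3, 6→4, 7→6]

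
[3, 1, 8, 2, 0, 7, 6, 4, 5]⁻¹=[4, 1, 3, 0, 7, 8, 6, 5, 2]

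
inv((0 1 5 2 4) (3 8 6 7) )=(0 4 2 5 1) (3 7 6 8) 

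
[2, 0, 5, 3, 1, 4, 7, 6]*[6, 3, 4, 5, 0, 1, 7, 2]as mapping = [0→4, 1→6, 2→1, 3→5, 4→3, 5→0, 6→2, 7→7]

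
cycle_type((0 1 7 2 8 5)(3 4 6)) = 3.6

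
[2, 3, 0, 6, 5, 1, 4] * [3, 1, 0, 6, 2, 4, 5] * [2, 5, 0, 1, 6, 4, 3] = [2, 3, 1, 4, 6, 5, 0]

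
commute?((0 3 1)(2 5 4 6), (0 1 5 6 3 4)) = no:(0 3 1)(2 5 4 6)*(0 1 5 6 3 4) = (0 4 3 5)(2 6), (0 1 5 6 3 4)*(0 3 1)(2 5 4 6) = (1 4 3 6)(2 5)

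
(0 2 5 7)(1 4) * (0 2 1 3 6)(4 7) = (0 1 7 2 5 4 3 6)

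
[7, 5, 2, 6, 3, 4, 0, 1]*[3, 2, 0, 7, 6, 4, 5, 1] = [1, 4, 0, 5, 7, 6, 3, 2]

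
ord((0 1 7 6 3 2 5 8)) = 8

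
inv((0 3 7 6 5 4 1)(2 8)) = (0 1 4 5 6 7 3)(2 8)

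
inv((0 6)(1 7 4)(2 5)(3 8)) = (0 6)(1 4 7)(2 5)(3 8)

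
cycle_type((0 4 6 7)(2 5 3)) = 3.4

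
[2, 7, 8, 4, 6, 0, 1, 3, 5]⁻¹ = [5, 6, 0, 7, 3, 8, 4, 1, 2]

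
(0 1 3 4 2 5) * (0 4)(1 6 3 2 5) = (0 6 3)(1 2)(4 5)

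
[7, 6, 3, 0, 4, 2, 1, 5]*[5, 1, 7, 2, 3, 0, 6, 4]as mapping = [0→4, 1→6, 2→2, 3→5, 4→3, 5→7, 6→1, 7→0]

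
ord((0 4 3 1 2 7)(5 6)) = 6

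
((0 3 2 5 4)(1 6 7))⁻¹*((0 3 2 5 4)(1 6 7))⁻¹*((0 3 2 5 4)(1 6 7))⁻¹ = (0 2 4 3 5)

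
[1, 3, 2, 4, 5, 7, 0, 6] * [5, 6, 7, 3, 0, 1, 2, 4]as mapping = [0→6, 1→3, 2→7, 3→0, 4→1, 5→4, 6→5, 7→2]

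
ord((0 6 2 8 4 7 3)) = 7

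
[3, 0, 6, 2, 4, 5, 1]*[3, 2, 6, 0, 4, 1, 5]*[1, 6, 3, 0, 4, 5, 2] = [1, 0, 5, 2, 4, 6, 3]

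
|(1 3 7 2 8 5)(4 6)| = 6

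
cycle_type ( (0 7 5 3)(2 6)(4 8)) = 2^2.4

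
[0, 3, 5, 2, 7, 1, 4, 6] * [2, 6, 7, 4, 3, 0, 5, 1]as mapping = [0→2, 1→4, 2→0, 3→7, 4→1, 5→6, 6→3, 7→5]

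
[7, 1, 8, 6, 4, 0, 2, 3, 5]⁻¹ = [5, 1, 6, 7, 4, 8, 3, 0, 2]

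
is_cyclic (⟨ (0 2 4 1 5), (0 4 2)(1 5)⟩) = no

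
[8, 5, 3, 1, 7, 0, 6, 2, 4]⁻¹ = [5, 3, 7, 2, 8, 1, 6, 4, 0]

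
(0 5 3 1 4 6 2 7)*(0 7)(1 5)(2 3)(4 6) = (0 1 6 3 5 2)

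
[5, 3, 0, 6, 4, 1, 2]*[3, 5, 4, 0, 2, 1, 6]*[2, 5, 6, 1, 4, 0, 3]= [5, 2, 1, 3, 6, 0, 4]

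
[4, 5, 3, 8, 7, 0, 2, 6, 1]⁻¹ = [5, 8, 6, 2, 0, 1, 7, 4, 3]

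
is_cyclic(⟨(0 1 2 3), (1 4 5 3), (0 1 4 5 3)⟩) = no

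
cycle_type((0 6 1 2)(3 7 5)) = 3.4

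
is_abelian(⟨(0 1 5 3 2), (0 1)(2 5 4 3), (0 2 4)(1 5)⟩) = no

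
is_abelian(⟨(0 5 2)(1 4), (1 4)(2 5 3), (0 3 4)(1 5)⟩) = no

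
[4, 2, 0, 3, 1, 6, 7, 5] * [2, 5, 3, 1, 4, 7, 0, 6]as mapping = [0→4, 1→3, 2→2, 3→1, 4→5, 5→0, 6→6, 7→7]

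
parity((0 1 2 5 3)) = even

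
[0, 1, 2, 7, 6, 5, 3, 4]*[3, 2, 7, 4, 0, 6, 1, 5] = [3, 2, 7, 5, 1, 6, 4, 0]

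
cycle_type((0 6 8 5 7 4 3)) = 7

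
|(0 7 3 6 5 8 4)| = 7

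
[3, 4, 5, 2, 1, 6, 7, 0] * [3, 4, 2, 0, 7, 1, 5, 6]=[0, 7, 1, 2, 4, 5, 6, 3]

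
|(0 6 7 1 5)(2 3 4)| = 15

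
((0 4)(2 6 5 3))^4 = ()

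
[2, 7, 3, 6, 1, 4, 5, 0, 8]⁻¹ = [7, 4, 0, 2, 5, 6, 3, 1, 8]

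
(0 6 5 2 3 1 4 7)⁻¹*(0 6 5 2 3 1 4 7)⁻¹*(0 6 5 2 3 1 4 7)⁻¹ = (0 1 5 7 3 6 4 2)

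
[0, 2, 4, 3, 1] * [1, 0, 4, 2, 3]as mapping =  [0→1, 1→4, 2→3, 3→2, 4→0]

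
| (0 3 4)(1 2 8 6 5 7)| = 6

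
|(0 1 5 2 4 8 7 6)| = 8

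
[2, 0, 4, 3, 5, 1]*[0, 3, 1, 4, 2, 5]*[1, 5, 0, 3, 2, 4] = [5, 1, 0, 2, 4, 3]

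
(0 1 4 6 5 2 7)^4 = (0 5 1 2 4 7 6)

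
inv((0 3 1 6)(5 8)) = (0 6 1 3)(5 8)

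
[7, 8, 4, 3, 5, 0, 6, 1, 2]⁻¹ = [5, 7, 8, 3, 2, 4, 6, 0, 1]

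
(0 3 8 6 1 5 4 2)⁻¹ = (0 2 4 5 1 6 8 3)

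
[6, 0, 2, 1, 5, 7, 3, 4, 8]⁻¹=[1, 3, 2, 6, 7, 4, 0, 5, 8]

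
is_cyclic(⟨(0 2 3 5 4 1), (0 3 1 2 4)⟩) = no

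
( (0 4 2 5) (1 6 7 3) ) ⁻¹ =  (0 5 2 4) (1 3 7 6) 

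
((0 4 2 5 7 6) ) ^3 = (0 5) (2 6) (4 7) 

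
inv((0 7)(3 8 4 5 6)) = (0 7)(3 6 5 4 8)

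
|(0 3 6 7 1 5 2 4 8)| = 9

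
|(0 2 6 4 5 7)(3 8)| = 6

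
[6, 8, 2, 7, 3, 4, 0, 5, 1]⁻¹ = [6, 8, 2, 4, 5, 7, 0, 3, 1]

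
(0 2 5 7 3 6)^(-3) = (0 7)(2 3)(5 6)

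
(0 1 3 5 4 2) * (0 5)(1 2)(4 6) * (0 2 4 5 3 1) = (0 4)(2 3)(5 6)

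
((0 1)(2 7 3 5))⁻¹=(0 1)(2 5 3 7)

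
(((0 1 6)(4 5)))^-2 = (0 1 6)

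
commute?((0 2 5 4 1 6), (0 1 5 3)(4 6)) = no:(0 2 5 4 1 6)*(0 1 5 3)(4 6) = (0 2 3)(1 4 5 6), (0 1 5 3)(4 6)*(0 2 5 4 1 6) = (0 6 1 4)(2 5 3)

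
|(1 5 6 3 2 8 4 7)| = 8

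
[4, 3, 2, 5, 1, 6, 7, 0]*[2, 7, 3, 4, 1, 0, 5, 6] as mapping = [0→1, 1→4, 2→3, 3→0, 4→7, 5→5, 6→6, 7→2] 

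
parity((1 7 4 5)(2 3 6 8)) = even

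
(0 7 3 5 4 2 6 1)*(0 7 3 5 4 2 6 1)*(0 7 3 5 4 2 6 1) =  (0 5 6 7 4 1 3 2)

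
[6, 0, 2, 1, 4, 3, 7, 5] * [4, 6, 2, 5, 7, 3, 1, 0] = [1, 4, 2, 6, 7, 5, 0, 3]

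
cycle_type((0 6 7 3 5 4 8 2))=8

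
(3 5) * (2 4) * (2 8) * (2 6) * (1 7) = (1 7)(2 4 8 6)(3 5)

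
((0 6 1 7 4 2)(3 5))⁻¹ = (0 2 4 7 1 6)(3 5)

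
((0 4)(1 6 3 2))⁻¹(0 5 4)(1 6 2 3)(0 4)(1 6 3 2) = (0 4 5)(1 2 6 3)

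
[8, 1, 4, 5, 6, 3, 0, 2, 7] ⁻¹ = [6, 1, 7, 5, 2, 3, 4, 8, 0] 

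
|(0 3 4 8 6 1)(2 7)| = 6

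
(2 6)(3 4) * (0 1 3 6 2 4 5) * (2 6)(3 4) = (0 1 4 2 6 3 5)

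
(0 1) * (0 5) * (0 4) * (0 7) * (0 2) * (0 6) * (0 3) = (0 1 5 4 7 2 6 3)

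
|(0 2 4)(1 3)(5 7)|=6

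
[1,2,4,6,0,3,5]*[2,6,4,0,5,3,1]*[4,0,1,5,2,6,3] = [3,2,6,0,1,4,5]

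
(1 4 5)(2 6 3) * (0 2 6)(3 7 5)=(0 2)(1 4 3 6 7 5)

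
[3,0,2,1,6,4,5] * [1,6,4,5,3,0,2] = [5,1,4,6,2,3,0]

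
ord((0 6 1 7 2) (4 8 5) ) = 15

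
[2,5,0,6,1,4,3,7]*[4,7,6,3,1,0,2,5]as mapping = [0→6,1→0,2→4,3→2,4→7,5→1,6→3,7→5]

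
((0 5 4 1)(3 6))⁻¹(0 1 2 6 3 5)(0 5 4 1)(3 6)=(0 2 3 6 4 5)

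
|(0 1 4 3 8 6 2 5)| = 8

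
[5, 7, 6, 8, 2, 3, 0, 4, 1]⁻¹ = [6, 8, 4, 5, 7, 0, 2, 1, 3]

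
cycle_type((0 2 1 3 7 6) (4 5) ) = 2.6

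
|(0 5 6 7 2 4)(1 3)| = 6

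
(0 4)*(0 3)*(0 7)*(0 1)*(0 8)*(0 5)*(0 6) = (0 4 3 7 1 8 5 6)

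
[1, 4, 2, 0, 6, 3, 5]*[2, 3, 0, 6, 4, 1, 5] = [3, 4, 0, 2, 5, 6, 1]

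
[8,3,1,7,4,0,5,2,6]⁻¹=[5,2,7,1,4,6,8,3,0]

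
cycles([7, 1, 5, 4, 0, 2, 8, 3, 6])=(0 7 3 4)(2 5)(6 8)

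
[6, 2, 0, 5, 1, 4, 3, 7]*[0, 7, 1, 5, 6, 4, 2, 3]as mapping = [0→2, 1→1, 2→0, 3→4, 4→7, 5→6, 6→5, 7→3]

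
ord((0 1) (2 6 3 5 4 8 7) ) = 14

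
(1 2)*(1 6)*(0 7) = (0 7)(1 2 6)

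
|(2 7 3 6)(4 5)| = 4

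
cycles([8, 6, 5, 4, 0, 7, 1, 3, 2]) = (0 8 2 5 7 3 4) (1 6) 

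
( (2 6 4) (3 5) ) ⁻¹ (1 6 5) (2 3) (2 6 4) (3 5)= (1 4 3) (5 6) 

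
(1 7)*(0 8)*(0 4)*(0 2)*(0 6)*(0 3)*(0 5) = (0 8 4 2 6 3 5)(1 7)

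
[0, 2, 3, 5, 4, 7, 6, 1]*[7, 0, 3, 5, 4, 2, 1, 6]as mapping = [0→7, 1→3, 2→5, 3→2, 4→4, 5→6, 6→1, 7→0]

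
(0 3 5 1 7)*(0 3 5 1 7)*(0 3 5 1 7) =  (0 1 3 7 5)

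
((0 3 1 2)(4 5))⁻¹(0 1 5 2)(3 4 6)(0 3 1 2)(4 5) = (0 3 2 4)(1 5 6)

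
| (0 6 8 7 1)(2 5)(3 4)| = 10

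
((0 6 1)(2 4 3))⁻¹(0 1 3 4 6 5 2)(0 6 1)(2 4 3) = (0 2 3 1 5 4 6)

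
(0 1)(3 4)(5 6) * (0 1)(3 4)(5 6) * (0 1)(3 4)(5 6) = (0 1)(3 4)(5 6)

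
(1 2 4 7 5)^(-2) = (1 7 2 5 4)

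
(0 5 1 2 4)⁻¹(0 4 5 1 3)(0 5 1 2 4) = (0 1 2 3 5)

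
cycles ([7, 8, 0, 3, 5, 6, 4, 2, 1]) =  (0 7 2)(1 8)(4 5 6)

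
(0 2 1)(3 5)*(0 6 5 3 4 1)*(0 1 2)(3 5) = (1 6 3 5 4 2)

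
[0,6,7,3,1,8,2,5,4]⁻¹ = [0,4,6,3,8,7,1,2,5]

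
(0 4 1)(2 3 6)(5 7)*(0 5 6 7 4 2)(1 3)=(0 2 1 5 4 3 7 6)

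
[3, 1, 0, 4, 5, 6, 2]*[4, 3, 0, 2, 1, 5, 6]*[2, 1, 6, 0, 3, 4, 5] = [6, 0, 3, 1, 4, 5, 2]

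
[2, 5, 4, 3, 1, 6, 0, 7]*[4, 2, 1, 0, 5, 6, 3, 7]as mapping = [0→1, 1→6, 2→5, 3→0, 4→2, 5→3, 6→4, 7→7]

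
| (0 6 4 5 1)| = 5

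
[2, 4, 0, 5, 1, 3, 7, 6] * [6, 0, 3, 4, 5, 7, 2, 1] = [3, 5, 6, 7, 0, 4, 1, 2]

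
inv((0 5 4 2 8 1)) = (0 1 8 2 4 5)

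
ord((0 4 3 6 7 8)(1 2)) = 6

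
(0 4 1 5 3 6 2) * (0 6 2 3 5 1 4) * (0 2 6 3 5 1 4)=(0 2 3 6 5 1 4)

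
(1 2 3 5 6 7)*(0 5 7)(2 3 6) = (0 5 2 6)(1 3 7)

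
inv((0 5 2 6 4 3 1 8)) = (0 8 1 3 4 6 2 5)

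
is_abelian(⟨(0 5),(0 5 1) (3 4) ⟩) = no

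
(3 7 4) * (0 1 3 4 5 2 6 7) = (0 1 3) (2 6 7 5) 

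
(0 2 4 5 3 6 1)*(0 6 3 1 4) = (0 2)(1 6 4 5)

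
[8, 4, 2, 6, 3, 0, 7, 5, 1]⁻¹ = [5, 8, 2, 4, 1, 7, 3, 6, 0]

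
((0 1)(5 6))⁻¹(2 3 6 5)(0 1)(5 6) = (2 3 5 6)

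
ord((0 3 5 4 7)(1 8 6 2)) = 20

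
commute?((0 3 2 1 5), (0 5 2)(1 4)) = no:(0 3 2 1 5) * (0 5 2)(1 4) = (0 3)(1 2 4), (0 5 2)(1 4) * (0 3 2 1 5) = (1 4 5)(2 3)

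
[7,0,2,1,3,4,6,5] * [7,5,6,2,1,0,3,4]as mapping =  [0→4,1→7,2→6,3→5,4→2,5→1,6→3,7→0]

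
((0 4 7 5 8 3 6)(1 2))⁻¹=(0 6 3 8 5 7 4)(1 2)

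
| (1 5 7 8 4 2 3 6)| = 8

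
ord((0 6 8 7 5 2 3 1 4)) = 9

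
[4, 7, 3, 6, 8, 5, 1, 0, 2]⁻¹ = [7, 6, 8, 2, 0, 5, 3, 1, 4]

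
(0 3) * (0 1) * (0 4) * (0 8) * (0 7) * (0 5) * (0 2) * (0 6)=(0 3 1 4 8 7 5 2 6) 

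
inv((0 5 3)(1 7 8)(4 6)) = (0 3 5)(1 8 7)(4 6)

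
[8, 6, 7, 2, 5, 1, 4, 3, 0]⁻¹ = [8, 5, 3, 7, 6, 4, 1, 2, 0]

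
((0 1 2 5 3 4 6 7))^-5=(0 5 6 1 3 7 2 4)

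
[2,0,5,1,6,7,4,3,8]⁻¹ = [1,3,0,7,6,2,4,5,8]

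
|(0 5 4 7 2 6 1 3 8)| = 9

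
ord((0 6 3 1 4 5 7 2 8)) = 9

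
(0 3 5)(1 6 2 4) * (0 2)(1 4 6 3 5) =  (0 5 2 6)(1 3)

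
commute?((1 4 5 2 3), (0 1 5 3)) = no:(1 4 5 2 3)*(0 1 5 3) = (0 1 4 3 5 2), (0 1 5 3)*(1 4 5 2 3) = (0 4 5 1 2 3)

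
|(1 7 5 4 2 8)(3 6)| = 6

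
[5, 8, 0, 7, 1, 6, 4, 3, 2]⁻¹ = [2, 4, 8, 7, 6, 0, 5, 3, 1]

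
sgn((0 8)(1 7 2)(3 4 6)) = -1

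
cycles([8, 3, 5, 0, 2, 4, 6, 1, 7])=(0 8 7 1 3) (2 5 4) 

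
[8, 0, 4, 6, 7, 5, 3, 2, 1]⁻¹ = [1, 8, 7, 6, 2, 5, 3, 4, 0]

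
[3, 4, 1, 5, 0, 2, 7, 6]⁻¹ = [4, 2, 5, 0, 1, 3, 7, 6]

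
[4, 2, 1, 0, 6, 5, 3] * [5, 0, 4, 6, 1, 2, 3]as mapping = [0→1, 1→4, 2→0, 3→5, 4→3, 5→2, 6→6]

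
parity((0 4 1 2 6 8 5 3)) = odd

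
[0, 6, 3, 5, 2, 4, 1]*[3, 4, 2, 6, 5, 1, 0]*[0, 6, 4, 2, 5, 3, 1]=[2, 0, 1, 6, 4, 3, 5]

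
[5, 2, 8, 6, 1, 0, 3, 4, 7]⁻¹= [5, 4, 1, 6, 7, 0, 3, 8, 2]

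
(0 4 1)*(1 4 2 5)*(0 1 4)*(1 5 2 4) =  (0 4)(1 5)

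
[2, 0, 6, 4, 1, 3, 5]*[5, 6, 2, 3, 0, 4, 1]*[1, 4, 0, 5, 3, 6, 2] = [0, 6, 4, 1, 2, 5, 3] 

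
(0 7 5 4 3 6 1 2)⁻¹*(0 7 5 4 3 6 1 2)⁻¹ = (0 1 3 5)(2 6 4 7)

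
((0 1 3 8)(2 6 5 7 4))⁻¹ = (0 8 3 1)(2 4 7 5 6)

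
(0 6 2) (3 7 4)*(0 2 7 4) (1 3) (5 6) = (0 5 6 7) (1 3 4) 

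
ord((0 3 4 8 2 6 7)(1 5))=14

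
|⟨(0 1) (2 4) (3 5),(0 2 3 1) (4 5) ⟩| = 72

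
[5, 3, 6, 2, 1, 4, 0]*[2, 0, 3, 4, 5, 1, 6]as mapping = [0→1, 1→4, 2→6, 3→3, 4→0, 5→5, 6→2]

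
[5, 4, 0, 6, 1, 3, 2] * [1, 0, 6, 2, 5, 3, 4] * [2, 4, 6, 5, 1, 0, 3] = [5, 0, 4, 1, 2, 6, 3]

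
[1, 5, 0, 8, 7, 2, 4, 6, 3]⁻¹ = [2, 0, 5, 8, 6, 1, 7, 4, 3]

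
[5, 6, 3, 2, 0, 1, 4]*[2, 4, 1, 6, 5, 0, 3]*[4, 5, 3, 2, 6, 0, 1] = [4, 2, 1, 5, 3, 6, 0]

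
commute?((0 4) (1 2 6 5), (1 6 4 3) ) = no:(0 4) (1 2 6 5) * (1 6 4 3) = (0 3 1 2 4) (5 6), (1 6 4 3) * (0 4) (1 2 6 5) = (0 4 3 2 6) (1 5) 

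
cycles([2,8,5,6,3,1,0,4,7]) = (0 2 5 1 8 7 4 3 6)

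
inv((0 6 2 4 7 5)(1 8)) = (0 5 7 4 2 6)(1 8)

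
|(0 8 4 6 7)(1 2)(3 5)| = 10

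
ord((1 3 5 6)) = 4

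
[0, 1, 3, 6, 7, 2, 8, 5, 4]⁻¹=[0, 1, 5, 2, 8, 7, 3, 4, 6]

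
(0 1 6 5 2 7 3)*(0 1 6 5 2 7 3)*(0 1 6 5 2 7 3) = (0 5 3 6 7 1 2)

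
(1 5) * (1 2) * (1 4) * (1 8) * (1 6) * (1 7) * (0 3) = (0 3)(1 5 2 4 8 6 7)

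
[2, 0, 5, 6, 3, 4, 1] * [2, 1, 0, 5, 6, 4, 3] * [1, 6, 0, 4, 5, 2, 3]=[1, 0, 5, 4, 2, 3, 6]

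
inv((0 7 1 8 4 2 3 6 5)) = (0 5 6 3 2 4 8 1 7)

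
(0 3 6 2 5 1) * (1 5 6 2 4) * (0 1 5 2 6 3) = (2 3 6 4 5)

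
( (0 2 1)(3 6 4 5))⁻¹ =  (0 1 2)(3 5 4 6)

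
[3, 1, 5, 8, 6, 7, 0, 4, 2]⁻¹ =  [6, 1, 8, 0, 7, 2, 4, 5, 3]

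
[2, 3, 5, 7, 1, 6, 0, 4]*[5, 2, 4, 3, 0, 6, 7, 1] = [4, 3, 6, 1, 2, 7, 5, 0]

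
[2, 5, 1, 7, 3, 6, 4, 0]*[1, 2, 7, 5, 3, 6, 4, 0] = [7, 6, 2, 0, 5, 4, 3, 1]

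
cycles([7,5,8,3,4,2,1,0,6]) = (0 7)(1 5 2 8 6)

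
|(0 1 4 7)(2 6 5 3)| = 4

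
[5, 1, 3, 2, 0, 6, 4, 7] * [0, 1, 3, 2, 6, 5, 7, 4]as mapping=[0→5, 1→1, 2→2, 3→3, 4→0, 5→7, 6→6, 7→4]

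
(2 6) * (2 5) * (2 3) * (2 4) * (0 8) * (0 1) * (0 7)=(0 8 1 7)(2 6 5 3 4)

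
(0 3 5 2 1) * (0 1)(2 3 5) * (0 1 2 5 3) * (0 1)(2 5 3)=(0 2)(1 5)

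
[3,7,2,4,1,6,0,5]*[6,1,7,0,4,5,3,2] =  [0,2,7,4,1,3,6,5]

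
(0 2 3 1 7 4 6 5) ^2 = (0 3 7 6) (1 4 5 2) 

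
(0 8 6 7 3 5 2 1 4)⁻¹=(0 4 1 2 5 3 7 6 8)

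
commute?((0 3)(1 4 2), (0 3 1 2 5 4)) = no:(0 3)(1 4 2) * (0 3 1 2 5 4) = (0 1)(4 5), (0 3 1 2 5 4) * (0 3)(1 4 2) = (2 5)(3 4)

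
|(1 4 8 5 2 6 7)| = 7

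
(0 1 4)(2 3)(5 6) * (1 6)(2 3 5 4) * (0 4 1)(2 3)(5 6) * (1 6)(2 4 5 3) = (0 3 4 5)(1 2)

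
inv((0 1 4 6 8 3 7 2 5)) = (0 5 2 7 3 8 6 4 1)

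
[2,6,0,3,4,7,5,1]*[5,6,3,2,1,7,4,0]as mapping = [0→3,1→4,2→5,3→2,4→1,5→0,6→7,7→6]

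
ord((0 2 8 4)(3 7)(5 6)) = 4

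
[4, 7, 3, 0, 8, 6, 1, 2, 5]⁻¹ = [3, 6, 7, 2, 0, 8, 5, 1, 4]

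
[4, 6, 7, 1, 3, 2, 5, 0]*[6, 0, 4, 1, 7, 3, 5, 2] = [7, 5, 2, 0, 1, 4, 3, 6]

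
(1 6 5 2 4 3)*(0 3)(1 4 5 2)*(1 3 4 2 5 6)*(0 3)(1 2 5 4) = (0 1 2 6 4 3 5)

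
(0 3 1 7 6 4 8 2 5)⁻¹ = (0 5 2 8 4 6 7 1 3)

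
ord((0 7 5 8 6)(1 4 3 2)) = 20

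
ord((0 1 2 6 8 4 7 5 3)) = 9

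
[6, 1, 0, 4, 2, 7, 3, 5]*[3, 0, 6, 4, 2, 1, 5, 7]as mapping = [0→5, 1→0, 2→3, 3→2, 4→6, 5→7, 6→4, 7→1]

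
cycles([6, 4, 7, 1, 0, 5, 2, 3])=(0 6 2 7 3 1 4)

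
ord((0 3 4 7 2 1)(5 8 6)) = 6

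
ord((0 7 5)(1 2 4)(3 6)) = 6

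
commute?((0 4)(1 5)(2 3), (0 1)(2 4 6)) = no:(0 4)(1 5)(2 3)*(0 1)(2 4 6) = (0 6 2 3 4 1 5), (0 1)(2 4 6)*(0 4)(1 5)(2 3) = (0 5 1 4 6 3 2)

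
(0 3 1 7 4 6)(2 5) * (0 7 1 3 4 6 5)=(0 4 5 2)(6 7)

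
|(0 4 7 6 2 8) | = 6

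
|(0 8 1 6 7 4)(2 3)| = 6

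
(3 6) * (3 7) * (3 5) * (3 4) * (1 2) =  (1 2) (3 6 7 5 4) 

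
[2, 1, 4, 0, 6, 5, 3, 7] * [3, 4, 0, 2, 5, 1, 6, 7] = [0, 4, 5, 3, 6, 1, 2, 7]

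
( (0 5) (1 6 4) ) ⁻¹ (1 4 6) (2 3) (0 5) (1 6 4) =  (1 4 6) (2 3) 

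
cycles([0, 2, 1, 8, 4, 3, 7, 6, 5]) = (1 2)(3 8 5)(6 7)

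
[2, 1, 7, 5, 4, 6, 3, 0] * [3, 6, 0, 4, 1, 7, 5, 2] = [0, 6, 2, 7, 1, 5, 4, 3] 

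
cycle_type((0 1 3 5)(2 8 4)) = 3.4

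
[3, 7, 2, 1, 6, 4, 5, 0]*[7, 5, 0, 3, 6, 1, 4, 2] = [3, 2, 0, 5, 4, 6, 1, 7]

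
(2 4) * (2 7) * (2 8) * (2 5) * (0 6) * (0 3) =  (0 6 3)(2 4 7 8 5)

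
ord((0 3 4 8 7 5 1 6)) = 8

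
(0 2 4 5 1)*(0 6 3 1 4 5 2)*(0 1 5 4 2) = (0 1 6 3 5 2 4)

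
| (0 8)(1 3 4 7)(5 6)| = 4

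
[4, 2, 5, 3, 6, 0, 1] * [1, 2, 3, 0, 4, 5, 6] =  [4, 3, 5, 0, 6, 1, 2]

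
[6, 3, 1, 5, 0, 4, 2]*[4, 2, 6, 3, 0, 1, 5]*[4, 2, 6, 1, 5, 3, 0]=[3, 1, 6, 2, 5, 4, 0]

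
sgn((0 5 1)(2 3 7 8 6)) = 1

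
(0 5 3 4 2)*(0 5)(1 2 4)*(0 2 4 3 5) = (0 2)(1 4 3)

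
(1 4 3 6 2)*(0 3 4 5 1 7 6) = (0 3)(1 5)(2 7 6)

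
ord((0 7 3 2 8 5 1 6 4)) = 9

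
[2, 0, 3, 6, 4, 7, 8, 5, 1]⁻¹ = [1, 8, 0, 2, 4, 7, 3, 5, 6]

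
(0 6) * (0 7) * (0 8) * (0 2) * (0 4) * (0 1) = (0 6 7 8 2 4 1)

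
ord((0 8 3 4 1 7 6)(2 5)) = 14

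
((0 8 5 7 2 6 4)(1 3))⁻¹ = (0 4 6 2 7 5 8)(1 3)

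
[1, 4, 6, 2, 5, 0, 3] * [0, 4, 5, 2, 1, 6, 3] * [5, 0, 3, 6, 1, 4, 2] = [1, 0, 6, 4, 2, 5, 3]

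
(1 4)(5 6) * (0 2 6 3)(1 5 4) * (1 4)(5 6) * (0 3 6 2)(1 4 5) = (1 5 6 4 2)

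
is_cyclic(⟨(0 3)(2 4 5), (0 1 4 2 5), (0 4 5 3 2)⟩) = no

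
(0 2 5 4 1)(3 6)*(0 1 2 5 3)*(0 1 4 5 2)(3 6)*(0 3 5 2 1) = (0 1 4 3 5 2 6)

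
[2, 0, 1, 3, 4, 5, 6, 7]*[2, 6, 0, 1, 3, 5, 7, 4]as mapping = [0→0, 1→2, 2→6, 3→1, 4→3, 5→5, 6→7, 7→4]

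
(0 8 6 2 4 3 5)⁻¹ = (0 5 3 4 2 6 8)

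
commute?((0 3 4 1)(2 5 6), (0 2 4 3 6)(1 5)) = no:(0 3 4 1)(2 5 6)*(0 2 4 3 6)(1 5) = (0 6 4 5)(1 2), (0 2 4 3 6)(1 5)*(0 3 4 1)(2 5 6) = (0 5)(1 6 3 2)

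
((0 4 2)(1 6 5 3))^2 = (0 2 4)(1 5)(3 6)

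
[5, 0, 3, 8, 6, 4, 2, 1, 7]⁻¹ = [1, 7, 6, 2, 5, 0, 4, 8, 3]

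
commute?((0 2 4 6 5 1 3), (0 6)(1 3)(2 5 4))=no:(0 2 4 6 5 1 3)*(0 6)(1 3)(2 5 4)=(0 5 3 6 4), (0 6)(1 3)(2 5 4)*(0 2 4 6 5 1 3)=(0 5 6 2 1)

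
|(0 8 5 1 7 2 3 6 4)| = 9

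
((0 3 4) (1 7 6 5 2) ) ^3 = (1 5 7 2 6) 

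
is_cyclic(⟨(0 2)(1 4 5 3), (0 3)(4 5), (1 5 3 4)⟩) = no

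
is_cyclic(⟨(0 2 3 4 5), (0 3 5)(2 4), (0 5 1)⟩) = no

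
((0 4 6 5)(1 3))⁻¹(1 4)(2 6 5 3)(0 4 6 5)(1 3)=(0 1 2 5)(3 6)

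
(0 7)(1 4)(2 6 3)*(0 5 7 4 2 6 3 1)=(0 4)(1 2 3 6)(5 7)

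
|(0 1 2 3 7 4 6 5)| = 8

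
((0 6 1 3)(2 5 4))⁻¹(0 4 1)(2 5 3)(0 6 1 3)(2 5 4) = (0 5 4)(2 3 6)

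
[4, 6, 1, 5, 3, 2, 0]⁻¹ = [6, 2, 5, 4, 0, 3, 1]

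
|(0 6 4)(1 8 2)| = 3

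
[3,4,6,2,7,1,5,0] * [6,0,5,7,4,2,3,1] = [7,4,3,5,1,0,2,6]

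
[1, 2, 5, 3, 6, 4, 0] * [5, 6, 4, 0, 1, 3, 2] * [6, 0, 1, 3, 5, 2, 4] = [4, 5, 3, 6, 1, 0, 2]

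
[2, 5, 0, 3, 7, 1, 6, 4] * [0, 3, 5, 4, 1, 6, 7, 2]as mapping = [0→5, 1→6, 2→0, 3→4, 4→2, 5→3, 6→7, 7→1]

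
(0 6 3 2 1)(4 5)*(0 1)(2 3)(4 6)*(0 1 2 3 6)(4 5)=(0 5)(1 2)(3 6)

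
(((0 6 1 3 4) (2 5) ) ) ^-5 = (2 5) 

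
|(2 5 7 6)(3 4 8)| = 12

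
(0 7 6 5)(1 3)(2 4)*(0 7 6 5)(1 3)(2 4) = (0 6)(5 7)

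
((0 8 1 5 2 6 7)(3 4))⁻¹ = (0 7 6 2 5 1 8)(3 4)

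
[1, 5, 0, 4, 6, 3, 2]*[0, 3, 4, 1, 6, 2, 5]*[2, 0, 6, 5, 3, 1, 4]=[5, 6, 2, 4, 1, 0, 3]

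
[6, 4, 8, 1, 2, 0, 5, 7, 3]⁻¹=[5, 3, 4, 8, 1, 6, 0, 7, 2]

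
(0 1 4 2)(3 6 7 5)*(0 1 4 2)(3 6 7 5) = (0 4)(1 2)(3 7)(5 6)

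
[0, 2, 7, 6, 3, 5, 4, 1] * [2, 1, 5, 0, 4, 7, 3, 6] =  [2, 5, 6, 3, 0, 7, 4, 1]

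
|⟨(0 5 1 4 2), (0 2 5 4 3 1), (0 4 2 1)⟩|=720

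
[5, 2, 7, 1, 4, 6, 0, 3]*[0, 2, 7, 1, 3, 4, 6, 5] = [4, 7, 5, 2, 3, 6, 0, 1]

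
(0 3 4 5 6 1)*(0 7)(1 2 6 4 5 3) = (0 1 7)(2 6)(3 5 4)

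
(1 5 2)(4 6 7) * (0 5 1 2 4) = (0 5 4 6 7)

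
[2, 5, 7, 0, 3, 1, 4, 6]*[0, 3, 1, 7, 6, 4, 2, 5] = [1, 4, 5, 0, 7, 3, 6, 2]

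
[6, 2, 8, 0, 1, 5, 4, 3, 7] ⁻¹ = [3, 4, 1, 7, 6, 5, 0, 8, 2] 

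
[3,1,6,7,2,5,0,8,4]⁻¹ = [6,1,4,0,8,5,2,3,7]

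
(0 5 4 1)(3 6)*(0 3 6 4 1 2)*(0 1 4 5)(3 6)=(1 6 3 5 4 2)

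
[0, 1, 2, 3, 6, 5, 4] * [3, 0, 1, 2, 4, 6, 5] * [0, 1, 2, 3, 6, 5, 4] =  [3, 0, 1, 2, 5, 4, 6]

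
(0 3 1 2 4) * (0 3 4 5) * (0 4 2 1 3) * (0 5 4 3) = (0 2 4 5 3) 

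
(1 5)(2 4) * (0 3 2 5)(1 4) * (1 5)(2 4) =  (0 3 4 1)(2 5)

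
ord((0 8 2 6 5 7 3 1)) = 8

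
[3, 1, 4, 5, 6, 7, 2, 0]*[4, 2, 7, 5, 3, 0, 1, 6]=[5, 2, 3, 0, 1, 6, 7, 4] 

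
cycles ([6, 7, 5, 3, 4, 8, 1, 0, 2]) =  (0 6 1 7)(2 5 8)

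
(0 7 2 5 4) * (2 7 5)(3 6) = (0 5 4)(3 6)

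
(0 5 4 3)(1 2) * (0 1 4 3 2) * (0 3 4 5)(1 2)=(1 3 2 5 4)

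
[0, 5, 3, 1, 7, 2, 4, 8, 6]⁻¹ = [0, 3, 5, 2, 6, 1, 8, 4, 7]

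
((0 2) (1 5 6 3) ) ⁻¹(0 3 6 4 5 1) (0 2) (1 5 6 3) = (1 3 4 6 5 2) 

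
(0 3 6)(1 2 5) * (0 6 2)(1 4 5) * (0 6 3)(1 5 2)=(1 6 3)(2 5 4)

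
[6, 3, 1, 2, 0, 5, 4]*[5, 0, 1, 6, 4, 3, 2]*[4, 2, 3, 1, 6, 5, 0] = [3, 0, 4, 2, 5, 1, 6]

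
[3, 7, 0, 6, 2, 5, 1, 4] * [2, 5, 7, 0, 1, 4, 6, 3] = [0, 3, 2, 6, 7, 4, 5, 1] 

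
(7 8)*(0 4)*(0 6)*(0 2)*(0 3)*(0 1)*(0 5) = (0 4 6 2 3 1 5)(7 8)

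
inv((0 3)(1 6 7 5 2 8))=(0 3)(1 8 2 5 7 6)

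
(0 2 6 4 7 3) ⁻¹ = (0 3 7 4 6 2) 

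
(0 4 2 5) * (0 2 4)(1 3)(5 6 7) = (1 3)(2 6 7 5)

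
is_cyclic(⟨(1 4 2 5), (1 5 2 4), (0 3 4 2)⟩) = no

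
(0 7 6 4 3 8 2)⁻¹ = (0 2 8 3 4 6 7)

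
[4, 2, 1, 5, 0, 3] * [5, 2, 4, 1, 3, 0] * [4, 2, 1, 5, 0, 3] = [5, 0, 1, 4, 3, 2]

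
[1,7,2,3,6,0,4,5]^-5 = [5,0,2,3,6,7,4,1]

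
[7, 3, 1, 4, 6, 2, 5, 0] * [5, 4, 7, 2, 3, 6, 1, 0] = [0, 2, 4, 3, 1, 7, 6, 5]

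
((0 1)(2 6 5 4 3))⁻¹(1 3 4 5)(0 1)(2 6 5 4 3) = (0 2 3 4)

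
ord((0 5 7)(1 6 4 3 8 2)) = 6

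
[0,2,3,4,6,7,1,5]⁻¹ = [0,6,1,2,3,7,4,5]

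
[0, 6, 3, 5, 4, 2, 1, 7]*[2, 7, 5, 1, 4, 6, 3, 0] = [2, 3, 1, 6, 4, 5, 7, 0]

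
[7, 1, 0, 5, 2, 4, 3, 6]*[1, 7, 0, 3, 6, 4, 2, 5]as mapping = [0→5, 1→7, 2→1, 3→4, 4→0, 5→6, 6→3, 7→2]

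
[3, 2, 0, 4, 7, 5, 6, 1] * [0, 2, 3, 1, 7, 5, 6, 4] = [1, 3, 0, 7, 4, 5, 6, 2]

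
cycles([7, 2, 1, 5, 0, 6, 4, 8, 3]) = (0 7 8 3 5 6 4)(1 2)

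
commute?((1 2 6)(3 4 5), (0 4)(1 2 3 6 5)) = no:(1 2 6)(3 4 5) * (0 4)(1 2 3 6 5) = (0 4 1 3)(2 5 6), (0 4)(1 2 3 6 5) * (1 2 6)(3 4 5) = (0 5 2 4)(1 6 3)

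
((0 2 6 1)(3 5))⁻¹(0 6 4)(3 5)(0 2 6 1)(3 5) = (1 4 2)(3 5)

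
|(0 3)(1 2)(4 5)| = 2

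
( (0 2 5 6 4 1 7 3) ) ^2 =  (0 5 4 7) (1 3 2 6) 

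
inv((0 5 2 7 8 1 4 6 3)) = (0 3 6 4 1 8 7 2 5)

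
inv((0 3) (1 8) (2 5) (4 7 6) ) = (0 3) (1 8) (2 5) (4 6 7) 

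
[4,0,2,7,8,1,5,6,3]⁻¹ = [1,5,2,8,0,6,7,3,4]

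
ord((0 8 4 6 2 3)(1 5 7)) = 6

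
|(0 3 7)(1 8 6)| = 3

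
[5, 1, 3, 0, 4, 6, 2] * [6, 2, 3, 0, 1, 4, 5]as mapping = [0→4, 1→2, 2→0, 3→6, 4→1, 5→5, 6→3]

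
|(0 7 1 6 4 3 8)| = 7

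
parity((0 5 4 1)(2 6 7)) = odd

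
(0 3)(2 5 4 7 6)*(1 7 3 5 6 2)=(0 5 4 3)(1 7 2 6)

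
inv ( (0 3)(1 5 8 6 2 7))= (0 3)(1 7 2 6 8 5)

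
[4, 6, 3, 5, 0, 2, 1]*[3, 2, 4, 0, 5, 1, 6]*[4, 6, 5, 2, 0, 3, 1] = [3, 1, 4, 6, 2, 0, 5]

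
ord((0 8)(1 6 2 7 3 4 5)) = 14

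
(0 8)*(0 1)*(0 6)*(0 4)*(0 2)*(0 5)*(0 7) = (0 8 1 6 4 2 5 7)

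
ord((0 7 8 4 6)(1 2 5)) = 15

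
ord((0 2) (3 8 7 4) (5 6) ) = 4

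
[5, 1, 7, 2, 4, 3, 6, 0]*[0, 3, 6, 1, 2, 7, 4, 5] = [7, 3, 5, 6, 2, 1, 4, 0]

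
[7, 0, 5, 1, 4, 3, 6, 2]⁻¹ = [1, 3, 7, 5, 4, 2, 6, 0]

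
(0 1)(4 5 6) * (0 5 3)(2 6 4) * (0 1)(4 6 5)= (1 4 3)(2 5 6)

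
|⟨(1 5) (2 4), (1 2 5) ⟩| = 12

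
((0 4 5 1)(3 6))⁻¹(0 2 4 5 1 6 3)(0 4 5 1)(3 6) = (0 3 6 4 2 5 1)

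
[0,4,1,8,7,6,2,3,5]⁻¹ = [0,2,6,7,1,8,5,4,3]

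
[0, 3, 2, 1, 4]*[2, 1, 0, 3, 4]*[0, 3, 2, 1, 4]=[2, 1, 0, 3, 4]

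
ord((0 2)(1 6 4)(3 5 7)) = 6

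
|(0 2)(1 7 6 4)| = 4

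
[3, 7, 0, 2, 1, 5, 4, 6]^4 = [3, 1, 0, 2, 4, 5, 6, 7]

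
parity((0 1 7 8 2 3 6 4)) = odd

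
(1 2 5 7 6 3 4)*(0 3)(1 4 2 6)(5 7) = (0 3 2 7 1 6)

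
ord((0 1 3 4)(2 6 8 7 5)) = 20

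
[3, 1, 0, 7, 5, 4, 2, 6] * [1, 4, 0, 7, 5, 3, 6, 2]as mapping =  [0→7, 1→4, 2→1, 3→2, 4→3, 5→5, 6→0, 7→6]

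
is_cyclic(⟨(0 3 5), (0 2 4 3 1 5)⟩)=no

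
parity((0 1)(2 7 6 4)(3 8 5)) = even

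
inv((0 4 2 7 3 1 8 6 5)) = (0 5 6 8 1 3 7 2 4)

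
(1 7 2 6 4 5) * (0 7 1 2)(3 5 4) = (0 7)(2 6 3 5)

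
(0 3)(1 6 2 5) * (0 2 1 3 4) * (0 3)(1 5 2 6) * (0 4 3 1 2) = (0 3 6 5 4 1 2)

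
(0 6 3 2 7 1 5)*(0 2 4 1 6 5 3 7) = (0 5 2)(1 3 4)(6 7)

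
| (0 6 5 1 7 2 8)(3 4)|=14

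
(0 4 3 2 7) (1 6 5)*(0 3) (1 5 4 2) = (0 2 7 3 1 6 4) 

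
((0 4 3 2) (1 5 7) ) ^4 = (1 5 7) 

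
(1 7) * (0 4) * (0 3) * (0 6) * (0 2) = (0 4 3 6 2) (1 7) 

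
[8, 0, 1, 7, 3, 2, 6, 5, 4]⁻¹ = [1, 2, 5, 4, 8, 7, 6, 3, 0]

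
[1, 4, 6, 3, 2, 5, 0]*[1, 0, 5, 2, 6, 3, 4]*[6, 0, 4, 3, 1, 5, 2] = [6, 2, 1, 4, 5, 3, 0]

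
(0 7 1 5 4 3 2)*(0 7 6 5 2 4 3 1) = (0 6 5 3 4 1 2 7)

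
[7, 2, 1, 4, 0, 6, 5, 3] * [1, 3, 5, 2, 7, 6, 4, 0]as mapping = [0→0, 1→5, 2→3, 3→7, 4→1, 5→4, 6→6, 7→2]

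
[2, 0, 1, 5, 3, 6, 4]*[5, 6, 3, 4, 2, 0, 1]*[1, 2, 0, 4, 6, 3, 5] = [4, 3, 5, 1, 6, 2, 0]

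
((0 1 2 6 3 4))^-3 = (0 6)(1 3)(2 4)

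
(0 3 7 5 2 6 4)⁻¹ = (0 4 6 2 5 7 3)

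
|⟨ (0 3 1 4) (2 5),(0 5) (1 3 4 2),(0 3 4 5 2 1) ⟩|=720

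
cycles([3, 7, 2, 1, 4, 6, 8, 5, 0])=(0 3 1 7 5 6 8) 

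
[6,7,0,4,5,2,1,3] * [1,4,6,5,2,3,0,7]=[0,7,1,2,3,6,4,5]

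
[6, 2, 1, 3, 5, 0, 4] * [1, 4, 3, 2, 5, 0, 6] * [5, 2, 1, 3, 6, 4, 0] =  [0, 3, 6, 1, 5, 2, 4]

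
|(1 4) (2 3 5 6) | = 4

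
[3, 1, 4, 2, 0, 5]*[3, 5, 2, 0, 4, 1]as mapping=[0→0, 1→5, 2→4, 3→2, 4→3, 5→1]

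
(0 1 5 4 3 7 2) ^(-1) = (0 2 7 3 4 5 1) 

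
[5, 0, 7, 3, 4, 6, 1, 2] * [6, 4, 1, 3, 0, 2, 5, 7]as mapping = [0→2, 1→6, 2→7, 3→3, 4→0, 5→5, 6→4, 7→1]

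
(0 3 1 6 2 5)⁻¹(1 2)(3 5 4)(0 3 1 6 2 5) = (0 4 1)(5 6)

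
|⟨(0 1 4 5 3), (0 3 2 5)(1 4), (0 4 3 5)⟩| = 720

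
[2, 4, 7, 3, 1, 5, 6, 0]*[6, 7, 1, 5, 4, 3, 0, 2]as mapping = [0→1, 1→4, 2→2, 3→5, 4→7, 5→3, 6→0, 7→6]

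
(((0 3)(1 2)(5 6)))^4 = ()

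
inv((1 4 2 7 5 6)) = (1 6 5 7 2 4)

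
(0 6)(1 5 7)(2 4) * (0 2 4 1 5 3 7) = (0 6 2 1 3 7 5)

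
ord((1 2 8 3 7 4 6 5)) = 8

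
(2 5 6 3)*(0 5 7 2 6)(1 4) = (0 5)(1 4)(2 7)(3 6)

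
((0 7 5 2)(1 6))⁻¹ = (0 2 5 7)(1 6)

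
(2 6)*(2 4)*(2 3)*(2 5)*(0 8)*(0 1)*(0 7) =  (0 8 1 7)(2 6 4 3 5)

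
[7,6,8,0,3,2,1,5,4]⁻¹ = [3,6,5,4,8,7,1,0,2]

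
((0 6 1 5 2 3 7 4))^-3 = (0 3 1 4 2 6 7 5)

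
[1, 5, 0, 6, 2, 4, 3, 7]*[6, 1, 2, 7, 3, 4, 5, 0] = [1, 4, 6, 5, 2, 3, 7, 0]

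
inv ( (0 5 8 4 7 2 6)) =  (0 6 2 7 4 8 5)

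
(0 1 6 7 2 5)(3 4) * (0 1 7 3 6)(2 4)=(0 7 4 6 3 2 5 1)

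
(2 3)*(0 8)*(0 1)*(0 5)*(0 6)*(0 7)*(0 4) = (0 8 1 5 6 7 4)(2 3)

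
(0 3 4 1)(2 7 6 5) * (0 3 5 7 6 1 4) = (0 5 2 6 7 1 3)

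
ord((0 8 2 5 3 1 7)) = 7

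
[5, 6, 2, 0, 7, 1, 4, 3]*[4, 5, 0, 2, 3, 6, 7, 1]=[6, 7, 0, 4, 1, 5, 3, 2]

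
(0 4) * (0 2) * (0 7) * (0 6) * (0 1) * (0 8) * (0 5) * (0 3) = (0 4 2 7 6 1 8 5 3)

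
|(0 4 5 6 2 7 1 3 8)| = 9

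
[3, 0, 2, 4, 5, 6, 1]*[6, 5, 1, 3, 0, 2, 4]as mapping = [0→3, 1→6, 2→1, 3→0, 4→2, 5→4, 6→5]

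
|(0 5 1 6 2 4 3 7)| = 8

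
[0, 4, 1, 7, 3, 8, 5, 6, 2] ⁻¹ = [0, 2, 8, 4, 1, 6, 7, 3, 5] 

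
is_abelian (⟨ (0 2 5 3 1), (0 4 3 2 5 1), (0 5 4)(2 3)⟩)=no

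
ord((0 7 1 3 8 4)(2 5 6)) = 6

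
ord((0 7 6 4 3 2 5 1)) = 8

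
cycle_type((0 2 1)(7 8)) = 2.3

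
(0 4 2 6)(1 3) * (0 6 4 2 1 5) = (0 2 4 1 3 5)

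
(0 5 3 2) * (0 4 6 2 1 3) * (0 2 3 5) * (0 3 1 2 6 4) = (0 3 2)(1 5 6)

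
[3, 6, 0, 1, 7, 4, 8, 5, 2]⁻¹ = [2, 3, 8, 0, 5, 7, 1, 4, 6]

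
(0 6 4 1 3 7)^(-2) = (0 3 4)(1 6 7)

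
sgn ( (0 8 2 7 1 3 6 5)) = -1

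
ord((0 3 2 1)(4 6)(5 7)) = 4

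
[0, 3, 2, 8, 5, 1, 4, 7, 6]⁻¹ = [0, 5, 2, 1, 6, 4, 8, 7, 3]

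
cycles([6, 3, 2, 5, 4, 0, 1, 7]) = (0 6 1 3 5)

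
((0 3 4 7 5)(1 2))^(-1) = (0 5 7 4 3)(1 2)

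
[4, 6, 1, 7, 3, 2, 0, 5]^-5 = [7, 4, 0, 2, 5, 6, 3, 1]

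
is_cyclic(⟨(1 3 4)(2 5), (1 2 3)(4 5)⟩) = no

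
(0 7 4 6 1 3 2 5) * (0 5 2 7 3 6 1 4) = (0 3 7)(1 6 4)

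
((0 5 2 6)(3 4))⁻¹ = (0 6 2 5)(3 4)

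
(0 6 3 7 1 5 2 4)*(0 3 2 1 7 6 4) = (0 4 3 6 2)(1 5)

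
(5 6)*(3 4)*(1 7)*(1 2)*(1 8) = (1 7 2 8)(3 4)(5 6)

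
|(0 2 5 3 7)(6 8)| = 10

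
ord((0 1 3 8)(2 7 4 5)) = 4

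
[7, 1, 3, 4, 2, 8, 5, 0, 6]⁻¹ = [7, 1, 4, 2, 3, 6, 8, 0, 5]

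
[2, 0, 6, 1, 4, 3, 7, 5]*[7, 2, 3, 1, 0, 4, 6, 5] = [3, 7, 6, 2, 0, 1, 5, 4]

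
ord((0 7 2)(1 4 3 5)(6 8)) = 12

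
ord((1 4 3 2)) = 4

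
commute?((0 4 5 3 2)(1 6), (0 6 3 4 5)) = no:(0 4 5 3 2)(1 6)*(0 6 3 4 5) = (0 5 4)(1 3 2 6), (0 6 3 4 5)*(0 4 5 3 2)(1 6) = (0 1 6 2)(3 5 4)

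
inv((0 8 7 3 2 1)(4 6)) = (0 1 2 3 7 8)(4 6)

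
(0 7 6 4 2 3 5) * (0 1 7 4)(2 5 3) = (0 4 5 1 7 6)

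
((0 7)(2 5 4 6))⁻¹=(0 7)(2 6 4 5)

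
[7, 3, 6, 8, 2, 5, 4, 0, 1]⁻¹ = [7, 8, 4, 1, 6, 5, 2, 0, 3]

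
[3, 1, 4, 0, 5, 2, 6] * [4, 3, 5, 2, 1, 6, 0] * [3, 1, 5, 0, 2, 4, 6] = [5, 0, 1, 2, 6, 4, 3]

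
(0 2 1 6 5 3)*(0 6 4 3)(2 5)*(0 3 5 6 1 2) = (0 6)(1 4 5 3)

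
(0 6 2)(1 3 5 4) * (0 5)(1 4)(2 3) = (0 6 3)(1 2 5)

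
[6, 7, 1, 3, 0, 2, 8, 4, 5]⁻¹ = [4, 2, 5, 3, 7, 8, 0, 1, 6]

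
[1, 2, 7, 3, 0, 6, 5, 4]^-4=[1, 2, 7, 3, 0, 5, 6, 4]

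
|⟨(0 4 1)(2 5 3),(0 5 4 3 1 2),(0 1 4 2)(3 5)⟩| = 720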